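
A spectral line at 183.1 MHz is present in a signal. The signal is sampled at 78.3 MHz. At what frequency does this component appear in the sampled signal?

183.1 MHz mod fs = 26.5 MHz.
26.5 MHz ≤ fs/2 = 39.15 MHz, appears at 26.5 MHz.

26.5 MHz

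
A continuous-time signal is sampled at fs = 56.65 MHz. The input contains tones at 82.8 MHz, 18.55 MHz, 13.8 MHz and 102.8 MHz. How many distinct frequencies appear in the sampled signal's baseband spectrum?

fs/2 = 28.325 MHz.
82.8 MHz mod fs = 26.15 MHz.
26.15 MHz ≤ fs/2 = 28.325 MHz, appears at 26.15 MHz.
18.55 MHz ≤ fs/2 = 28.325 MHz, passes unchanged.
13.8 MHz ≤ fs/2 = 28.325 MHz, passes unchanged.
102.8 MHz mod fs = 46.15 MHz.
46.15 MHz > fs/2 = 28.325 MHz, folds to fs − 46.15 MHz = 10.5 MHz.
Distinct values: {10.5 MHz, 13.8 MHz, 18.55 MHz, 26.15 MHz} → 4.

4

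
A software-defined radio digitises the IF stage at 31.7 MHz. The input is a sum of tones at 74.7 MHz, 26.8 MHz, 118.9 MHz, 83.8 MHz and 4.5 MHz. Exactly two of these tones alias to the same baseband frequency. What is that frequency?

11.3 MHz

fs/2 = 15.85 MHz.
74.7 MHz mod fs = 11.3 MHz.
11.3 MHz ≤ fs/2 = 15.85 MHz, appears at 11.3 MHz.
26.8 MHz > fs/2 = 15.85 MHz, folds to fs − 26.8 MHz = 4.9 MHz.
118.9 MHz mod fs = 23.8 MHz.
23.8 MHz > fs/2 = 15.85 MHz, folds to fs − 23.8 MHz = 7.9 MHz.
83.8 MHz mod fs = 20.4 MHz.
20.4 MHz > fs/2 = 15.85 MHz, folds to fs − 20.4 MHz = 11.3 MHz.
4.5 MHz ≤ fs/2 = 15.85 MHz, passes unchanged.
74.7 MHz and 83.8 MHz both map to 11.3 MHz.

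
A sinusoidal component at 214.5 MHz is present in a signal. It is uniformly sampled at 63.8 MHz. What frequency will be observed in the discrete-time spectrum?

214.5 MHz mod fs = 23.1 MHz.
23.1 MHz ≤ fs/2 = 31.9 MHz, appears at 23.1 MHz.

23.1 MHz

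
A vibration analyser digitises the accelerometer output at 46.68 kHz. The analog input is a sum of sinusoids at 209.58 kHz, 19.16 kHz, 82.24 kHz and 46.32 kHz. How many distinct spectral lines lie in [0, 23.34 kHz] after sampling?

fs/2 = 23.34 kHz.
209.58 kHz mod fs = 22.86 kHz.
22.86 kHz ≤ fs/2 = 23.34 kHz, appears at 22.86 kHz.
19.16 kHz ≤ fs/2 = 23.34 kHz, passes unchanged.
82.24 kHz mod fs = 35.56 kHz.
35.56 kHz > fs/2 = 23.34 kHz, folds to fs − 35.56 kHz = 11.12 kHz.
46.32 kHz > fs/2 = 23.34 kHz, folds to fs − 46.32 kHz = 0.36 kHz.
Distinct values: {0.36 kHz, 11.12 kHz, 19.16 kHz, 22.86 kHz} → 4.

4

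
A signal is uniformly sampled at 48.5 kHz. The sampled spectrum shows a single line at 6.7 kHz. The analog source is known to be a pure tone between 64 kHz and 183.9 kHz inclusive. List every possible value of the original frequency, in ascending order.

90.3 kHz, 103.7 kHz, 138.8 kHz, 152.2 kHz

Frequencies that alias to 6.7 kHz are k·fs ± 6.7 kHz for integer k ≥ 0.
k=0: 6.7 kHz.
k=1: 41.8 kHz, 55.2 kHz.
k=2: 90.3 kHz, 103.7 kHz.
k=3: 138.8 kHz, 152.2 kHz.
k=4: 187.3 kHz, 200.7 kHz.
Within [64 kHz, 183.9 kHz]: 90.3 kHz, 103.7 kHz, 138.8 kHz, 152.2 kHz.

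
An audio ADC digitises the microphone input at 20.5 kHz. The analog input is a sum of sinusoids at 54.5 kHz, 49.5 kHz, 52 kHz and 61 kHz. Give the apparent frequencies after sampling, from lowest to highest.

fs/2 = 10.25 kHz.
54.5 kHz mod fs = 13.5 kHz.
13.5 kHz > fs/2 = 10.25 kHz, folds to fs − 13.5 kHz = 7 kHz.
49.5 kHz mod fs = 8.5 kHz.
8.5 kHz ≤ fs/2 = 10.25 kHz, appears at 8.5 kHz.
52 kHz mod fs = 11 kHz.
11 kHz > fs/2 = 10.25 kHz, folds to fs − 11 kHz = 9.5 kHz.
61 kHz mod fs = 20 kHz.
20 kHz > fs/2 = 10.25 kHz, folds to fs − 20 kHz = 0.5 kHz.
Distinct values: {0.5 kHz, 7 kHz, 8.5 kHz, 9.5 kHz}.

0.5 kHz, 7 kHz, 8.5 kHz, 9.5 kHz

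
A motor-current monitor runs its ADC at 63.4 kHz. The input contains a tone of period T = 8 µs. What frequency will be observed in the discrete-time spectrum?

1.8 kHz

T = 8 µs → f = 1/T = 125 kHz.
125 kHz mod fs = 61.6 kHz.
61.6 kHz > fs/2 = 31.7 kHz, folds to fs − 61.6 kHz = 1.8 kHz.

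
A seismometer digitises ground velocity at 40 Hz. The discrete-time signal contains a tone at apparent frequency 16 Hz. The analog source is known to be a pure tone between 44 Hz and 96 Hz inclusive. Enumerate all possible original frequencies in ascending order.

Frequencies that alias to 16 Hz are k·fs ± 16 Hz for integer k ≥ 0.
k=0: 16 Hz.
k=1: 24 Hz, 56 Hz.
k=2: 64 Hz, 96 Hz.
k=3: 104 Hz, 136 Hz.
Within [44 Hz, 96 Hz]: 56 Hz, 64 Hz, 96 Hz.

56 Hz, 64 Hz, 96 Hz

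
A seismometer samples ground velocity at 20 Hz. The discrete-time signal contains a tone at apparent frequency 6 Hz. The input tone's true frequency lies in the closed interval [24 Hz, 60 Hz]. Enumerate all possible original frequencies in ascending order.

Frequencies that alias to 6 Hz are k·fs ± 6 Hz for integer k ≥ 0.
k=0: 6 Hz.
k=1: 14 Hz, 26 Hz.
k=2: 34 Hz, 46 Hz.
k=3: 54 Hz, 66 Hz.
k=4: 74 Hz, 86 Hz.
Within [24 Hz, 60 Hz]: 26 Hz, 34 Hz, 46 Hz, 54 Hz.

26 Hz, 34 Hz, 46 Hz, 54 Hz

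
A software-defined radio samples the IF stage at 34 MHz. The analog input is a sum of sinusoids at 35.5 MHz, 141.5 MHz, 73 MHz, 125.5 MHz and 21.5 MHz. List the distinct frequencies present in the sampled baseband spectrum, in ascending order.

1.5 MHz, 5 MHz, 5.5 MHz, 10.5 MHz, 12.5 MHz

fs/2 = 17 MHz.
35.5 MHz mod fs = 1.5 MHz.
1.5 MHz ≤ fs/2 = 17 MHz, appears at 1.5 MHz.
141.5 MHz mod fs = 5.5 MHz.
5.5 MHz ≤ fs/2 = 17 MHz, appears at 5.5 MHz.
73 MHz mod fs = 5 MHz.
5 MHz ≤ fs/2 = 17 MHz, appears at 5 MHz.
125.5 MHz mod fs = 23.5 MHz.
23.5 MHz > fs/2 = 17 MHz, folds to fs − 23.5 MHz = 10.5 MHz.
21.5 MHz > fs/2 = 17 MHz, folds to fs − 21.5 MHz = 12.5 MHz.
Distinct values: {1.5 MHz, 5 MHz, 5.5 MHz, 10.5 MHz, 12.5 MHz}.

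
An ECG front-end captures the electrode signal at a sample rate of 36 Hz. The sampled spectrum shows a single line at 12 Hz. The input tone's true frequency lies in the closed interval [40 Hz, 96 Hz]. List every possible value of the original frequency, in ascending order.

Frequencies that alias to 12 Hz are k·fs ± 12 Hz for integer k ≥ 0.
k=0: 12 Hz.
k=1: 24 Hz, 48 Hz.
k=2: 60 Hz, 84 Hz.
k=3: 96 Hz, 120 Hz.
k=4: 132 Hz, 156 Hz.
Within [40 Hz, 96 Hz]: 48 Hz, 60 Hz, 84 Hz, 96 Hz.

48 Hz, 60 Hz, 84 Hz, 96 Hz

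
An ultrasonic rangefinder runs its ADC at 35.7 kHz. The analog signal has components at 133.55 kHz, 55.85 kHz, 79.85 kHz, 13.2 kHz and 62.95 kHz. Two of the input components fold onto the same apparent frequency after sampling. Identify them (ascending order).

62.95 kHz, 79.85 kHz

fs/2 = 17.85 kHz.
133.55 kHz mod fs = 26.45 kHz.
26.45 kHz > fs/2 = 17.85 kHz, folds to fs − 26.45 kHz = 9.25 kHz.
55.85 kHz mod fs = 20.15 kHz.
20.15 kHz > fs/2 = 17.85 kHz, folds to fs − 20.15 kHz = 15.55 kHz.
79.85 kHz mod fs = 8.45 kHz.
8.45 kHz ≤ fs/2 = 17.85 kHz, appears at 8.45 kHz.
13.2 kHz ≤ fs/2 = 17.85 kHz, passes unchanged.
62.95 kHz mod fs = 27.25 kHz.
27.25 kHz > fs/2 = 17.85 kHz, folds to fs − 27.25 kHz = 8.45 kHz.
62.95 kHz and 79.85 kHz both map to 8.45 kHz.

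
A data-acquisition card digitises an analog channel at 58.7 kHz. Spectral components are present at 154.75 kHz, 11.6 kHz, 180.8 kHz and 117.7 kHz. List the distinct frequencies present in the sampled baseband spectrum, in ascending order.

0.3 kHz, 4.7 kHz, 11.6 kHz, 21.35 kHz

fs/2 = 29.35 kHz.
154.75 kHz mod fs = 37.35 kHz.
37.35 kHz > fs/2 = 29.35 kHz, folds to fs − 37.35 kHz = 21.35 kHz.
11.6 kHz ≤ fs/2 = 29.35 kHz, passes unchanged.
180.8 kHz mod fs = 4.7 kHz.
4.7 kHz ≤ fs/2 = 29.35 kHz, appears at 4.7 kHz.
117.7 kHz mod fs = 0.3 kHz.
0.3 kHz ≤ fs/2 = 29.35 kHz, appears at 0.3 kHz.
Distinct values: {0.3 kHz, 4.7 kHz, 11.6 kHz, 21.35 kHz}.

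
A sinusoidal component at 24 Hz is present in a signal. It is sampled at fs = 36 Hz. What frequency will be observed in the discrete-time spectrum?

12 Hz

24 Hz > fs/2 = 18 Hz, folds to fs − 24 Hz = 12 Hz.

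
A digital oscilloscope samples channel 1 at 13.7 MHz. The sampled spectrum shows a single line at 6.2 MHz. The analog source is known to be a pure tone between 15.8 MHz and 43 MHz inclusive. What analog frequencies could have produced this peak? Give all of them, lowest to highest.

Frequencies that alias to 6.2 MHz are k·fs ± 6.2 MHz for integer k ≥ 0.
k=0: 6.2 MHz.
k=1: 7.5 MHz, 19.9 MHz.
k=2: 21.2 MHz, 33.6 MHz.
k=3: 34.9 MHz, 47.3 MHz.
k=4: 48.6 MHz, 61 MHz.
Within [15.8 MHz, 43 MHz]: 19.9 MHz, 21.2 MHz, 33.6 MHz, 34.9 MHz.

19.9 MHz, 21.2 MHz, 33.6 MHz, 34.9 MHz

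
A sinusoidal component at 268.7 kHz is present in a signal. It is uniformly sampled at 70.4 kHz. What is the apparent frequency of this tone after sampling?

12.9 kHz

268.7 kHz mod fs = 57.5 kHz.
57.5 kHz > fs/2 = 35.2 kHz, folds to fs − 57.5 kHz = 12.9 kHz.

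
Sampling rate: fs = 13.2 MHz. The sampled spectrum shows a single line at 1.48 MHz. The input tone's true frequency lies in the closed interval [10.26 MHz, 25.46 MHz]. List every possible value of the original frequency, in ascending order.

Frequencies that alias to 1.48 MHz are k·fs ± 1.48 MHz for integer k ≥ 0.
k=0: 1.48 MHz.
k=1: 11.72 MHz, 14.68 MHz.
k=2: 24.92 MHz, 27.88 MHz.
k=3: 38.12 MHz, 41.08 MHz.
Within [10.26 MHz, 25.46 MHz]: 11.72 MHz, 14.68 MHz, 24.92 MHz.

11.72 MHz, 14.68 MHz, 24.92 MHz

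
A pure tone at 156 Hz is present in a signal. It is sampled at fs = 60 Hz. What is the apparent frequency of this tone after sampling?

156 Hz mod fs = 36 Hz.
36 Hz > fs/2 = 30 Hz, folds to fs − 36 Hz = 24 Hz.

24 Hz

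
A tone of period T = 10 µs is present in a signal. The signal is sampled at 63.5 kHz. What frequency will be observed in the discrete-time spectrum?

27 kHz

T = 10 µs → f = 1/T = 100 kHz.
100 kHz mod fs = 36.5 kHz.
36.5 kHz > fs/2 = 31.75 kHz, folds to fs − 36.5 kHz = 27 kHz.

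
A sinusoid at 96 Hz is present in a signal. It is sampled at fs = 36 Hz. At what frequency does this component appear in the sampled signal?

96 Hz mod fs = 24 Hz.
24 Hz > fs/2 = 18 Hz, folds to fs − 24 Hz = 12 Hz.

12 Hz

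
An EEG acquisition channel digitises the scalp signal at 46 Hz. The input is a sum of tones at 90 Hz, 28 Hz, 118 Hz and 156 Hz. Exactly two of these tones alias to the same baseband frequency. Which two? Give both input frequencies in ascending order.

28 Hz, 156 Hz

fs/2 = 23 Hz.
90 Hz mod fs = 44 Hz.
44 Hz > fs/2 = 23 Hz, folds to fs − 44 Hz = 2 Hz.
28 Hz > fs/2 = 23 Hz, folds to fs − 28 Hz = 18 Hz.
118 Hz mod fs = 26 Hz.
26 Hz > fs/2 = 23 Hz, folds to fs − 26 Hz = 20 Hz.
156 Hz mod fs = 18 Hz.
18 Hz ≤ fs/2 = 23 Hz, appears at 18 Hz.
28 Hz and 156 Hz both map to 18 Hz.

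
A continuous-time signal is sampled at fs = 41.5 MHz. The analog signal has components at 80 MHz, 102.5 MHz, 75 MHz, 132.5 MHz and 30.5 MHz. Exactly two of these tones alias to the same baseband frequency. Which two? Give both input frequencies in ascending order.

fs/2 = 20.75 MHz.
80 MHz mod fs = 38.5 MHz.
38.5 MHz > fs/2 = 20.75 MHz, folds to fs − 38.5 MHz = 3 MHz.
102.5 MHz mod fs = 19.5 MHz.
19.5 MHz ≤ fs/2 = 20.75 MHz, appears at 19.5 MHz.
75 MHz mod fs = 33.5 MHz.
33.5 MHz > fs/2 = 20.75 MHz, folds to fs − 33.5 MHz = 8 MHz.
132.5 MHz mod fs = 8 MHz.
8 MHz ≤ fs/2 = 20.75 MHz, appears at 8 MHz.
30.5 MHz > fs/2 = 20.75 MHz, folds to fs − 30.5 MHz = 11 MHz.
75 MHz and 132.5 MHz both map to 8 MHz.

75 MHz, 132.5 MHz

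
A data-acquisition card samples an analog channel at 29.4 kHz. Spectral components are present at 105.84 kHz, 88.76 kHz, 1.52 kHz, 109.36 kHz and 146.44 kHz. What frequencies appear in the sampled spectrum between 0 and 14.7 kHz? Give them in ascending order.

0.56 kHz, 1.52 kHz, 8.24 kHz, 11.76 kHz

fs/2 = 14.7 kHz.
105.84 kHz mod fs = 17.64 kHz.
17.64 kHz > fs/2 = 14.7 kHz, folds to fs − 17.64 kHz = 11.76 kHz.
88.76 kHz mod fs = 0.56 kHz.
0.56 kHz ≤ fs/2 = 14.7 kHz, appears at 0.56 kHz.
1.52 kHz ≤ fs/2 = 14.7 kHz, passes unchanged.
109.36 kHz mod fs = 21.16 kHz.
21.16 kHz > fs/2 = 14.7 kHz, folds to fs − 21.16 kHz = 8.24 kHz.
146.44 kHz mod fs = 28.84 kHz.
28.84 kHz > fs/2 = 14.7 kHz, folds to fs − 28.84 kHz = 0.56 kHz.
Distinct values: {0.56 kHz, 1.52 kHz, 8.24 kHz, 11.76 kHz}.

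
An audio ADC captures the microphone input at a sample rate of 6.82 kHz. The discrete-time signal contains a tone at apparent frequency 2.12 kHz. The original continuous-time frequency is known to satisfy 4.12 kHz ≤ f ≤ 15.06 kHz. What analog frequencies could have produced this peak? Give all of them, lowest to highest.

4.7 kHz, 8.94 kHz, 11.52 kHz

Frequencies that alias to 2.12 kHz are k·fs ± 2.12 kHz for integer k ≥ 0.
k=0: 2.12 kHz.
k=1: 4.7 kHz, 8.94 kHz.
k=2: 11.52 kHz, 15.76 kHz.
k=3: 18.34 kHz, 22.58 kHz.
Within [4.12 kHz, 15.06 kHz]: 4.7 kHz, 8.94 kHz, 11.52 kHz.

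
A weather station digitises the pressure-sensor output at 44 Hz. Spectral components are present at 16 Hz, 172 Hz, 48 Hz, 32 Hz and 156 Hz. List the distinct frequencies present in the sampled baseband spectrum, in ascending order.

4 Hz, 12 Hz, 16 Hz, 20 Hz

fs/2 = 22 Hz.
16 Hz ≤ fs/2 = 22 Hz, passes unchanged.
172 Hz mod fs = 40 Hz.
40 Hz > fs/2 = 22 Hz, folds to fs − 40 Hz = 4 Hz.
48 Hz mod fs = 4 Hz.
4 Hz ≤ fs/2 = 22 Hz, appears at 4 Hz.
32 Hz > fs/2 = 22 Hz, folds to fs − 32 Hz = 12 Hz.
156 Hz mod fs = 24 Hz.
24 Hz > fs/2 = 22 Hz, folds to fs − 24 Hz = 20 Hz.
Distinct values: {4 Hz, 12 Hz, 16 Hz, 20 Hz}.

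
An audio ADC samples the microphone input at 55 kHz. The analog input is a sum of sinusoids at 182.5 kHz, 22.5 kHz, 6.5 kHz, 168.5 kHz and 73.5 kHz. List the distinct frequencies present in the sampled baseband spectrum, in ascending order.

3.5 kHz, 6.5 kHz, 17.5 kHz, 18.5 kHz, 22.5 kHz

fs/2 = 27.5 kHz.
182.5 kHz mod fs = 17.5 kHz.
17.5 kHz ≤ fs/2 = 27.5 kHz, appears at 17.5 kHz.
22.5 kHz ≤ fs/2 = 27.5 kHz, passes unchanged.
6.5 kHz ≤ fs/2 = 27.5 kHz, passes unchanged.
168.5 kHz mod fs = 3.5 kHz.
3.5 kHz ≤ fs/2 = 27.5 kHz, appears at 3.5 kHz.
73.5 kHz mod fs = 18.5 kHz.
18.5 kHz ≤ fs/2 = 27.5 kHz, appears at 18.5 kHz.
Distinct values: {3.5 kHz, 6.5 kHz, 17.5 kHz, 18.5 kHz, 22.5 kHz}.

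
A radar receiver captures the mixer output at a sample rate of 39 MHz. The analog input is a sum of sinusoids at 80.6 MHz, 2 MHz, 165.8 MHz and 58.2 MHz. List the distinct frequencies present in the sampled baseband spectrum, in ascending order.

2 MHz, 2.6 MHz, 9.8 MHz, 19.2 MHz

fs/2 = 19.5 MHz.
80.6 MHz mod fs = 2.6 MHz.
2.6 MHz ≤ fs/2 = 19.5 MHz, appears at 2.6 MHz.
2 MHz ≤ fs/2 = 19.5 MHz, passes unchanged.
165.8 MHz mod fs = 9.8 MHz.
9.8 MHz ≤ fs/2 = 19.5 MHz, appears at 9.8 MHz.
58.2 MHz mod fs = 19.2 MHz.
19.2 MHz ≤ fs/2 = 19.5 MHz, appears at 19.2 MHz.
Distinct values: {2 MHz, 2.6 MHz, 9.8 MHz, 19.2 MHz}.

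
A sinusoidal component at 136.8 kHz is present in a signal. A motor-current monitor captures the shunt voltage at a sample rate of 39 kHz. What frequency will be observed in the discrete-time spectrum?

136.8 kHz mod fs = 19.8 kHz.
19.8 kHz > fs/2 = 19.5 kHz, folds to fs − 19.8 kHz = 19.2 kHz.

19.2 kHz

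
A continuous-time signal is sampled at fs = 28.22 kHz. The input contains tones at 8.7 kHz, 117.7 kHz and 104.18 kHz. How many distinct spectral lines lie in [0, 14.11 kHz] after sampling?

2

fs/2 = 14.11 kHz.
8.7 kHz ≤ fs/2 = 14.11 kHz, passes unchanged.
117.7 kHz mod fs = 4.82 kHz.
4.82 kHz ≤ fs/2 = 14.11 kHz, appears at 4.82 kHz.
104.18 kHz mod fs = 19.52 kHz.
19.52 kHz > fs/2 = 14.11 kHz, folds to fs − 19.52 kHz = 8.7 kHz.
Distinct values: {4.82 kHz, 8.7 kHz} → 2.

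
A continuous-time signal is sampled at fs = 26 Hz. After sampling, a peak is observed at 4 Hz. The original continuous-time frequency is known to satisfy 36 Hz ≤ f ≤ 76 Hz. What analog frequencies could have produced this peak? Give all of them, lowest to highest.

48 Hz, 56 Hz, 74 Hz

Frequencies that alias to 4 Hz are k·fs ± 4 Hz for integer k ≥ 0.
k=0: 4 Hz.
k=1: 22 Hz, 30 Hz.
k=2: 48 Hz, 56 Hz.
k=3: 74 Hz, 82 Hz.
k=4: 100 Hz, 108 Hz.
Within [36 Hz, 76 Hz]: 48 Hz, 56 Hz, 74 Hz.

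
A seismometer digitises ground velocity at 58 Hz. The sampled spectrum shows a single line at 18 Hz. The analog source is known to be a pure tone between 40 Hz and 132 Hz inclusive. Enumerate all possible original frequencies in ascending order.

Frequencies that alias to 18 Hz are k·fs ± 18 Hz for integer k ≥ 0.
k=0: 18 Hz.
k=1: 40 Hz, 76 Hz.
k=2: 98 Hz, 134 Hz.
k=3: 156 Hz, 192 Hz.
Within [40 Hz, 132 Hz]: 40 Hz, 76 Hz, 98 Hz.

40 Hz, 76 Hz, 98 Hz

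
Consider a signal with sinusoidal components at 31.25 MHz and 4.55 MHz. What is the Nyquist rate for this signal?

62.5 MHz

Highest-frequency component: 31.25 MHz.
Nyquist rate = 2 × 31.25 MHz = 62.5 MHz.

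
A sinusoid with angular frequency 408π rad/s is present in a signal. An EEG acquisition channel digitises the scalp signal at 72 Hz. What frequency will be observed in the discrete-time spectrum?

12 Hz

ω = 408π rad/s → f = ω/(2π) = 204 Hz.
204 Hz mod fs = 60 Hz.
60 Hz > fs/2 = 36 Hz, folds to fs − 60 Hz = 12 Hz.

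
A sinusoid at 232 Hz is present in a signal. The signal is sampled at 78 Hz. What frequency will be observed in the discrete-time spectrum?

2 Hz

232 Hz mod fs = 76 Hz.
76 Hz > fs/2 = 39 Hz, folds to fs − 76 Hz = 2 Hz.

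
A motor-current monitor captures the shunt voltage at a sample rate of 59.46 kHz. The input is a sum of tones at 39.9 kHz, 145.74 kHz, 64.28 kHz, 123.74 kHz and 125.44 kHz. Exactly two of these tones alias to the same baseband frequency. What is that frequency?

4.82 kHz

fs/2 = 29.73 kHz.
39.9 kHz > fs/2 = 29.73 kHz, folds to fs − 39.9 kHz = 19.56 kHz.
145.74 kHz mod fs = 26.82 kHz.
26.82 kHz ≤ fs/2 = 29.73 kHz, appears at 26.82 kHz.
64.28 kHz mod fs = 4.82 kHz.
4.82 kHz ≤ fs/2 = 29.73 kHz, appears at 4.82 kHz.
123.74 kHz mod fs = 4.82 kHz.
4.82 kHz ≤ fs/2 = 29.73 kHz, appears at 4.82 kHz.
125.44 kHz mod fs = 6.52 kHz.
6.52 kHz ≤ fs/2 = 29.73 kHz, appears at 6.52 kHz.
64.28 kHz and 123.74 kHz both map to 4.82 kHz.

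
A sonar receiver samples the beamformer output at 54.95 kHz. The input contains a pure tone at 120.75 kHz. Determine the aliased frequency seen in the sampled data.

10.85 kHz

120.75 kHz mod fs = 10.85 kHz.
10.85 kHz ≤ fs/2 = 27.475 kHz, appears at 10.85 kHz.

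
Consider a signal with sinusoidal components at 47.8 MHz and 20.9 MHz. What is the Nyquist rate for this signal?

95.6 MHz

Highest-frequency component: 47.8 MHz.
Nyquist rate = 2 × 47.8 MHz = 95.6 MHz.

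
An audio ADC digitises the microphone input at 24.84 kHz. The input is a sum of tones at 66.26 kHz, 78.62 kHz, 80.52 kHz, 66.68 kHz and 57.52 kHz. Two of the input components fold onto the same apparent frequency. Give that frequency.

fs/2 = 12.42 kHz.
66.26 kHz mod fs = 16.58 kHz.
16.58 kHz > fs/2 = 12.42 kHz, folds to fs − 16.58 kHz = 8.26 kHz.
78.62 kHz mod fs = 4.1 kHz.
4.1 kHz ≤ fs/2 = 12.42 kHz, appears at 4.1 kHz.
80.52 kHz mod fs = 6 kHz.
6 kHz ≤ fs/2 = 12.42 kHz, appears at 6 kHz.
66.68 kHz mod fs = 17 kHz.
17 kHz > fs/2 = 12.42 kHz, folds to fs − 17 kHz = 7.84 kHz.
57.52 kHz mod fs = 7.84 kHz.
7.84 kHz ≤ fs/2 = 12.42 kHz, appears at 7.84 kHz.
57.52 kHz and 66.68 kHz both map to 7.84 kHz.

7.84 kHz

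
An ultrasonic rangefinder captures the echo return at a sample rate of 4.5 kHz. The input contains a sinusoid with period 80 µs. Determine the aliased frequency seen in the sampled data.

T = 80 µs → f = 1/T = 12.5 kHz.
12.5 kHz mod fs = 3.5 kHz.
3.5 kHz > fs/2 = 2.25 kHz, folds to fs − 3.5 kHz = 1 kHz.

1 kHz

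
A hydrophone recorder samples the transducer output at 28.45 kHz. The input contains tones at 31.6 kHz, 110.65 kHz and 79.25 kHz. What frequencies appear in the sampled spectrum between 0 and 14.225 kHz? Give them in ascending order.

fs/2 = 14.225 kHz.
31.6 kHz mod fs = 3.15 kHz.
3.15 kHz ≤ fs/2 = 14.225 kHz, appears at 3.15 kHz.
110.65 kHz mod fs = 25.3 kHz.
25.3 kHz > fs/2 = 14.225 kHz, folds to fs − 25.3 kHz = 3.15 kHz.
79.25 kHz mod fs = 22.35 kHz.
22.35 kHz > fs/2 = 14.225 kHz, folds to fs − 22.35 kHz = 6.1 kHz.
Distinct values: {3.15 kHz, 6.1 kHz}.

3.15 kHz, 6.1 kHz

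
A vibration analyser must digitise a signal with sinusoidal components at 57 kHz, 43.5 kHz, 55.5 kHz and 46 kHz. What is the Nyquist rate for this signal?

Highest-frequency component: 57 kHz.
Nyquist rate = 2 × 57 kHz = 114 kHz.

114 kHz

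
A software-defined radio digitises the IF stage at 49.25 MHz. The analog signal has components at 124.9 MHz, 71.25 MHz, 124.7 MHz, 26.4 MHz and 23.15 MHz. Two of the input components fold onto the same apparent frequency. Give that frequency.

fs/2 = 24.625 MHz.
124.9 MHz mod fs = 26.4 MHz.
26.4 MHz > fs/2 = 24.625 MHz, folds to fs − 26.4 MHz = 22.85 MHz.
71.25 MHz mod fs = 22 MHz.
22 MHz ≤ fs/2 = 24.625 MHz, appears at 22 MHz.
124.7 MHz mod fs = 26.2 MHz.
26.2 MHz > fs/2 = 24.625 MHz, folds to fs − 26.2 MHz = 23.05 MHz.
26.4 MHz > fs/2 = 24.625 MHz, folds to fs − 26.4 MHz = 22.85 MHz.
23.15 MHz ≤ fs/2 = 24.625 MHz, passes unchanged.
26.4 MHz and 124.9 MHz both map to 22.85 MHz.

22.85 MHz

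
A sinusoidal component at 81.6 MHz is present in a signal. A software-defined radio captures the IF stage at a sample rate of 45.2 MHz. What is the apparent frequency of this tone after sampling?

8.8 MHz

81.6 MHz mod fs = 36.4 MHz.
36.4 MHz > fs/2 = 22.6 MHz, folds to fs − 36.4 MHz = 8.8 MHz.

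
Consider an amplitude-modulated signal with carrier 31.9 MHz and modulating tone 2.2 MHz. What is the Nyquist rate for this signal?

AM sidebands sit at fc ± fm = 29.7 MHz and 34.1 MHz.
Highest-frequency component: 34.1 MHz.
Nyquist rate = 2 × 34.1 MHz = 68.2 MHz.

68.2 MHz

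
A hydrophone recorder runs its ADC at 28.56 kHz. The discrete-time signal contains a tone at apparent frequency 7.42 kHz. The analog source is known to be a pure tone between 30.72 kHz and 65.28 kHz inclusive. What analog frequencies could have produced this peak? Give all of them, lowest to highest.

Frequencies that alias to 7.42 kHz are k·fs ± 7.42 kHz for integer k ≥ 0.
k=0: 7.42 kHz.
k=1: 21.14 kHz, 35.98 kHz.
k=2: 49.7 kHz, 64.54 kHz.
k=3: 78.26 kHz, 93.1 kHz.
Within [30.72 kHz, 65.28 kHz]: 35.98 kHz, 49.7 kHz, 64.54 kHz.

35.98 kHz, 49.7 kHz, 64.54 kHz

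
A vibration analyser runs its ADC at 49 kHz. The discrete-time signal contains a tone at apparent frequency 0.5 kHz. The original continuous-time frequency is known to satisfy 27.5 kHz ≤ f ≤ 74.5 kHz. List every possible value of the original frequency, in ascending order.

Frequencies that alias to 0.5 kHz are k·fs ± 0.5 kHz for integer k ≥ 0.
k=0: 0.5 kHz.
k=1: 48.5 kHz, 49.5 kHz.
k=2: 97.5 kHz, 98.5 kHz.
Within [27.5 kHz, 74.5 kHz]: 48.5 kHz, 49.5 kHz.

48.5 kHz, 49.5 kHz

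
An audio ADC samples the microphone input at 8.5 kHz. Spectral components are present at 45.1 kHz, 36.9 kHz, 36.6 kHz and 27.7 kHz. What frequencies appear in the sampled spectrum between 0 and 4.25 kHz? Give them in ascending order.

2.2 kHz, 2.6 kHz, 2.9 kHz

fs/2 = 4.25 kHz.
45.1 kHz mod fs = 2.6 kHz.
2.6 kHz ≤ fs/2 = 4.25 kHz, appears at 2.6 kHz.
36.9 kHz mod fs = 2.9 kHz.
2.9 kHz ≤ fs/2 = 4.25 kHz, appears at 2.9 kHz.
36.6 kHz mod fs = 2.6 kHz.
2.6 kHz ≤ fs/2 = 4.25 kHz, appears at 2.6 kHz.
27.7 kHz mod fs = 2.2 kHz.
2.2 kHz ≤ fs/2 = 4.25 kHz, appears at 2.2 kHz.
Distinct values: {2.2 kHz, 2.6 kHz, 2.9 kHz}.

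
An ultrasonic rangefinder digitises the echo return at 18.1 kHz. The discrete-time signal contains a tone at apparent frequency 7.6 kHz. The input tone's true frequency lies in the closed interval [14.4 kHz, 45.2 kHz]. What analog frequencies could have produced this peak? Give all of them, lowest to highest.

Frequencies that alias to 7.6 kHz are k·fs ± 7.6 kHz for integer k ≥ 0.
k=0: 7.6 kHz.
k=1: 10.5 kHz, 25.7 kHz.
k=2: 28.6 kHz, 43.8 kHz.
k=3: 46.7 kHz, 61.9 kHz.
Within [14.4 kHz, 45.2 kHz]: 25.7 kHz, 28.6 kHz, 43.8 kHz.

25.7 kHz, 28.6 kHz, 43.8 kHz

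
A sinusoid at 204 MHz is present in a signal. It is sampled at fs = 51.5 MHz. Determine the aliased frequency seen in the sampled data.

204 MHz mod fs = 49.5 MHz.
49.5 MHz > fs/2 = 25.75 MHz, folds to fs − 49.5 MHz = 2 MHz.

2 MHz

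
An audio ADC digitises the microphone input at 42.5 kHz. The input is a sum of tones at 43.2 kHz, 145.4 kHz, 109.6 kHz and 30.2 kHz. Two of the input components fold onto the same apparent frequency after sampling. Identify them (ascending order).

fs/2 = 21.25 kHz.
43.2 kHz mod fs = 0.7 kHz.
0.7 kHz ≤ fs/2 = 21.25 kHz, appears at 0.7 kHz.
145.4 kHz mod fs = 17.9 kHz.
17.9 kHz ≤ fs/2 = 21.25 kHz, appears at 17.9 kHz.
109.6 kHz mod fs = 24.6 kHz.
24.6 kHz > fs/2 = 21.25 kHz, folds to fs − 24.6 kHz = 17.9 kHz.
30.2 kHz > fs/2 = 21.25 kHz, folds to fs − 30.2 kHz = 12.3 kHz.
109.6 kHz and 145.4 kHz both map to 17.9 kHz.

109.6 kHz, 145.4 kHz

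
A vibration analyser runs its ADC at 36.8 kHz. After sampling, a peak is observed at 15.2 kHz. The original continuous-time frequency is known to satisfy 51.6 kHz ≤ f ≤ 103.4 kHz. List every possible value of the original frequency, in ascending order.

52 kHz, 58.4 kHz, 88.8 kHz, 95.2 kHz

Frequencies that alias to 15.2 kHz are k·fs ± 15.2 kHz for integer k ≥ 0.
k=0: 15.2 kHz.
k=1: 21.6 kHz, 52 kHz.
k=2: 58.4 kHz, 88.8 kHz.
k=3: 95.2 kHz, 125.6 kHz.
k=4: 132 kHz, 162.4 kHz.
Within [51.6 kHz, 103.4 kHz]: 52 kHz, 58.4 kHz, 88.8 kHz, 95.2 kHz.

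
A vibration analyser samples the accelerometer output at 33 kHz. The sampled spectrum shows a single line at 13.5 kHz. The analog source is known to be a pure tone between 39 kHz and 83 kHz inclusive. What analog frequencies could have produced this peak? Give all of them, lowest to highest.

Frequencies that alias to 13.5 kHz are k·fs ± 13.5 kHz for integer k ≥ 0.
k=0: 13.5 kHz.
k=1: 19.5 kHz, 46.5 kHz.
k=2: 52.5 kHz, 79.5 kHz.
k=3: 85.5 kHz, 112.5 kHz.
Within [39 kHz, 83 kHz]: 46.5 kHz, 52.5 kHz, 79.5 kHz.

46.5 kHz, 52.5 kHz, 79.5 kHz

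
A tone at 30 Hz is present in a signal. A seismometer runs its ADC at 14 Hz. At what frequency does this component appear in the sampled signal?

30 Hz mod fs = 2 Hz.
2 Hz ≤ fs/2 = 7 Hz, appears at 2 Hz.

2 Hz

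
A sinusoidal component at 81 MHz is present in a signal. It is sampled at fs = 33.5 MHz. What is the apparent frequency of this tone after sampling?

14 MHz

81 MHz mod fs = 14 MHz.
14 MHz ≤ fs/2 = 16.75 MHz, appears at 14 MHz.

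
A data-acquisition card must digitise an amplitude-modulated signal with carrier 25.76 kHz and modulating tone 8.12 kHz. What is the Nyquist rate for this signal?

67.76 kHz

AM sidebands sit at fc ± fm = 17.64 kHz and 33.88 kHz.
Highest-frequency component: 33.88 kHz.
Nyquist rate = 2 × 33.88 kHz = 67.76 kHz.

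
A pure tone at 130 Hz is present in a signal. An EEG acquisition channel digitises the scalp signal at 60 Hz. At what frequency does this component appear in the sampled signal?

130 Hz mod fs = 10 Hz.
10 Hz ≤ fs/2 = 30 Hz, appears at 10 Hz.

10 Hz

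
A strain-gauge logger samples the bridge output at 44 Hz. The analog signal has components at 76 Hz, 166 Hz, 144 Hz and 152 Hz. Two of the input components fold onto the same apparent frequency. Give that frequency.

fs/2 = 22 Hz.
76 Hz mod fs = 32 Hz.
32 Hz > fs/2 = 22 Hz, folds to fs − 32 Hz = 12 Hz.
166 Hz mod fs = 34 Hz.
34 Hz > fs/2 = 22 Hz, folds to fs − 34 Hz = 10 Hz.
144 Hz mod fs = 12 Hz.
12 Hz ≤ fs/2 = 22 Hz, appears at 12 Hz.
152 Hz mod fs = 20 Hz.
20 Hz ≤ fs/2 = 22 Hz, appears at 20 Hz.
76 Hz and 144 Hz both map to 12 Hz.

12 Hz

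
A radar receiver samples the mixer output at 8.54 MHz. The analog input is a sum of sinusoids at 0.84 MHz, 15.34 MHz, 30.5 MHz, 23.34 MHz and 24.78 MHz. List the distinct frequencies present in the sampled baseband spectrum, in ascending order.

0.84 MHz, 1.74 MHz, 2.28 MHz, 3.66 MHz

fs/2 = 4.27 MHz.
0.84 MHz ≤ fs/2 = 4.27 MHz, passes unchanged.
15.34 MHz mod fs = 6.8 MHz.
6.8 MHz > fs/2 = 4.27 MHz, folds to fs − 6.8 MHz = 1.74 MHz.
30.5 MHz mod fs = 4.88 MHz.
4.88 MHz > fs/2 = 4.27 MHz, folds to fs − 4.88 MHz = 3.66 MHz.
23.34 MHz mod fs = 6.26 MHz.
6.26 MHz > fs/2 = 4.27 MHz, folds to fs − 6.26 MHz = 2.28 MHz.
24.78 MHz mod fs = 7.7 MHz.
7.7 MHz > fs/2 = 4.27 MHz, folds to fs − 7.7 MHz = 0.84 MHz.
Distinct values: {0.84 MHz, 1.74 MHz, 2.28 MHz, 3.66 MHz}.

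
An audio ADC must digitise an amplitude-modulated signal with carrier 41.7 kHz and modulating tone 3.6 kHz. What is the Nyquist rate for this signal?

AM sidebands sit at fc ± fm = 38.1 kHz and 45.3 kHz.
Highest-frequency component: 45.3 kHz.
Nyquist rate = 2 × 45.3 kHz = 90.6 kHz.

90.6 kHz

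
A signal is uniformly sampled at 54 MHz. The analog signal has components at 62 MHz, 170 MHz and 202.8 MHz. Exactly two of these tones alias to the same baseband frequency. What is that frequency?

8 MHz

fs/2 = 27 MHz.
62 MHz mod fs = 8 MHz.
8 MHz ≤ fs/2 = 27 MHz, appears at 8 MHz.
170 MHz mod fs = 8 MHz.
8 MHz ≤ fs/2 = 27 MHz, appears at 8 MHz.
202.8 MHz mod fs = 40.8 MHz.
40.8 MHz > fs/2 = 27 MHz, folds to fs − 40.8 MHz = 13.2 MHz.
62 MHz and 170 MHz both map to 8 MHz.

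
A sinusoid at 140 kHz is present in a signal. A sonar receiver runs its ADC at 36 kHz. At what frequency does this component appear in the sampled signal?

140 kHz mod fs = 32 kHz.
32 kHz > fs/2 = 18 kHz, folds to fs − 32 kHz = 4 kHz.

4 kHz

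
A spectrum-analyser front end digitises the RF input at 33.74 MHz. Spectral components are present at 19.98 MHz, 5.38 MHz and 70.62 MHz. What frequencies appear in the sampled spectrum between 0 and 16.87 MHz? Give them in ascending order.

fs/2 = 16.87 MHz.
19.98 MHz > fs/2 = 16.87 MHz, folds to fs − 19.98 MHz = 13.76 MHz.
5.38 MHz ≤ fs/2 = 16.87 MHz, passes unchanged.
70.62 MHz mod fs = 3.14 MHz.
3.14 MHz ≤ fs/2 = 16.87 MHz, appears at 3.14 MHz.
Distinct values: {3.14 MHz, 5.38 MHz, 13.76 MHz}.

3.14 MHz, 5.38 MHz, 13.76 MHz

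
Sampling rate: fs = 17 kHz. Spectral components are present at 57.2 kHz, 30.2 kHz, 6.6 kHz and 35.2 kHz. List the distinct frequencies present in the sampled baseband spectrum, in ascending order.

1.2 kHz, 3.8 kHz, 6.2 kHz, 6.6 kHz

fs/2 = 8.5 kHz.
57.2 kHz mod fs = 6.2 kHz.
6.2 kHz ≤ fs/2 = 8.5 kHz, appears at 6.2 kHz.
30.2 kHz mod fs = 13.2 kHz.
13.2 kHz > fs/2 = 8.5 kHz, folds to fs − 13.2 kHz = 3.8 kHz.
6.6 kHz ≤ fs/2 = 8.5 kHz, passes unchanged.
35.2 kHz mod fs = 1.2 kHz.
1.2 kHz ≤ fs/2 = 8.5 kHz, appears at 1.2 kHz.
Distinct values: {1.2 kHz, 3.8 kHz, 6.2 kHz, 6.6 kHz}.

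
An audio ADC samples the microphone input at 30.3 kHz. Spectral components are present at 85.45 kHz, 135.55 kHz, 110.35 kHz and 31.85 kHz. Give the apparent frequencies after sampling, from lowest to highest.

fs/2 = 15.15 kHz.
85.45 kHz mod fs = 24.85 kHz.
24.85 kHz > fs/2 = 15.15 kHz, folds to fs − 24.85 kHz = 5.45 kHz.
135.55 kHz mod fs = 14.35 kHz.
14.35 kHz ≤ fs/2 = 15.15 kHz, appears at 14.35 kHz.
110.35 kHz mod fs = 19.45 kHz.
19.45 kHz > fs/2 = 15.15 kHz, folds to fs − 19.45 kHz = 10.85 kHz.
31.85 kHz mod fs = 1.55 kHz.
1.55 kHz ≤ fs/2 = 15.15 kHz, appears at 1.55 kHz.
Distinct values: {1.55 kHz, 5.45 kHz, 10.85 kHz, 14.35 kHz}.

1.55 kHz, 5.45 kHz, 10.85 kHz, 14.35 kHz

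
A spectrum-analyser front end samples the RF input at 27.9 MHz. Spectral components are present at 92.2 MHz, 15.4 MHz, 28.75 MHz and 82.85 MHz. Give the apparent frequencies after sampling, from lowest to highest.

0.85 MHz, 8.5 MHz, 12.5 MHz

fs/2 = 13.95 MHz.
92.2 MHz mod fs = 8.5 MHz.
8.5 MHz ≤ fs/2 = 13.95 MHz, appears at 8.5 MHz.
15.4 MHz > fs/2 = 13.95 MHz, folds to fs − 15.4 MHz = 12.5 MHz.
28.75 MHz mod fs = 0.85 MHz.
0.85 MHz ≤ fs/2 = 13.95 MHz, appears at 0.85 MHz.
82.85 MHz mod fs = 27.05 MHz.
27.05 MHz > fs/2 = 13.95 MHz, folds to fs − 27.05 MHz = 0.85 MHz.
Distinct values: {0.85 MHz, 8.5 MHz, 12.5 MHz}.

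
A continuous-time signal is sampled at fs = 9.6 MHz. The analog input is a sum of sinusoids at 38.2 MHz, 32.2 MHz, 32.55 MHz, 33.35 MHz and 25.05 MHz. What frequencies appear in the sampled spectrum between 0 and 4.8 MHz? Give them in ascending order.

fs/2 = 4.8 MHz.
38.2 MHz mod fs = 9.4 MHz.
9.4 MHz > fs/2 = 4.8 MHz, folds to fs − 9.4 MHz = 0.2 MHz.
32.2 MHz mod fs = 3.4 MHz.
3.4 MHz ≤ fs/2 = 4.8 MHz, appears at 3.4 MHz.
32.55 MHz mod fs = 3.75 MHz.
3.75 MHz ≤ fs/2 = 4.8 MHz, appears at 3.75 MHz.
33.35 MHz mod fs = 4.55 MHz.
4.55 MHz ≤ fs/2 = 4.8 MHz, appears at 4.55 MHz.
25.05 MHz mod fs = 5.85 MHz.
5.85 MHz > fs/2 = 4.8 MHz, folds to fs − 5.85 MHz = 3.75 MHz.
Distinct values: {0.2 MHz, 3.4 MHz, 3.75 MHz, 4.55 MHz}.

0.2 MHz, 3.4 MHz, 3.75 MHz, 4.55 MHz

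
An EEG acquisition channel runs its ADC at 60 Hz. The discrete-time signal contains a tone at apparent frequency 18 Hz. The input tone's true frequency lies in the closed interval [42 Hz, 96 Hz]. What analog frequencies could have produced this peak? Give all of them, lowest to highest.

42 Hz, 78 Hz

Frequencies that alias to 18 Hz are k·fs ± 18 Hz for integer k ≥ 0.
k=0: 18 Hz.
k=1: 42 Hz, 78 Hz.
k=2: 102 Hz, 138 Hz.
Within [42 Hz, 96 Hz]: 42 Hz, 78 Hz.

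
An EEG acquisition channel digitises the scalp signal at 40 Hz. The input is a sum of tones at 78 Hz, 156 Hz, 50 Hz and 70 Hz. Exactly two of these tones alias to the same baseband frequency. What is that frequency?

10 Hz

fs/2 = 20 Hz.
78 Hz mod fs = 38 Hz.
38 Hz > fs/2 = 20 Hz, folds to fs − 38 Hz = 2 Hz.
156 Hz mod fs = 36 Hz.
36 Hz > fs/2 = 20 Hz, folds to fs − 36 Hz = 4 Hz.
50 Hz mod fs = 10 Hz.
10 Hz ≤ fs/2 = 20 Hz, appears at 10 Hz.
70 Hz mod fs = 30 Hz.
30 Hz > fs/2 = 20 Hz, folds to fs − 30 Hz = 10 Hz.
50 Hz and 70 Hz both map to 10 Hz.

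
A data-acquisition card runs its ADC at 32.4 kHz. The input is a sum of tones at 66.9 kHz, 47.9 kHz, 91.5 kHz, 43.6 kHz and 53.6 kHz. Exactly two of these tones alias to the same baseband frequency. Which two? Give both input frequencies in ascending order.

43.6 kHz, 53.6 kHz

fs/2 = 16.2 kHz.
66.9 kHz mod fs = 2.1 kHz.
2.1 kHz ≤ fs/2 = 16.2 kHz, appears at 2.1 kHz.
47.9 kHz mod fs = 15.5 kHz.
15.5 kHz ≤ fs/2 = 16.2 kHz, appears at 15.5 kHz.
91.5 kHz mod fs = 26.7 kHz.
26.7 kHz > fs/2 = 16.2 kHz, folds to fs − 26.7 kHz = 5.7 kHz.
43.6 kHz mod fs = 11.2 kHz.
11.2 kHz ≤ fs/2 = 16.2 kHz, appears at 11.2 kHz.
53.6 kHz mod fs = 21.2 kHz.
21.2 kHz > fs/2 = 16.2 kHz, folds to fs − 21.2 kHz = 11.2 kHz.
43.6 kHz and 53.6 kHz both map to 11.2 kHz.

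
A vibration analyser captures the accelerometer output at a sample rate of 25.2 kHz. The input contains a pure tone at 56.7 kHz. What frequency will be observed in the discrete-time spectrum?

56.7 kHz mod fs = 6.3 kHz.
6.3 kHz ≤ fs/2 = 12.6 kHz, appears at 6.3 kHz.

6.3 kHz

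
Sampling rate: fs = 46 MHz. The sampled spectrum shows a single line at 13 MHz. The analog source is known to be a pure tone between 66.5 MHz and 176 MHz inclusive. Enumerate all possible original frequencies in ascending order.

Frequencies that alias to 13 MHz are k·fs ± 13 MHz for integer k ≥ 0.
k=0: 13 MHz.
k=1: 33 MHz, 59 MHz.
k=2: 79 MHz, 105 MHz.
k=3: 125 MHz, 151 MHz.
k=4: 171 MHz, 197 MHz.
k=5: 217 MHz, 243 MHz.
Within [66.5 MHz, 176 MHz]: 79 MHz, 105 MHz, 125 MHz, 151 MHz, 171 MHz.

79 MHz, 105 MHz, 125 MHz, 151 MHz, 171 MHz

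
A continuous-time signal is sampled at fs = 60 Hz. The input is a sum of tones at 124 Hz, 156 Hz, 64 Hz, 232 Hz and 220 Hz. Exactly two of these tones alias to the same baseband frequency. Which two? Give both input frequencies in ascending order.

fs/2 = 30 Hz.
124 Hz mod fs = 4 Hz.
4 Hz ≤ fs/2 = 30 Hz, appears at 4 Hz.
156 Hz mod fs = 36 Hz.
36 Hz > fs/2 = 30 Hz, folds to fs − 36 Hz = 24 Hz.
64 Hz mod fs = 4 Hz.
4 Hz ≤ fs/2 = 30 Hz, appears at 4 Hz.
232 Hz mod fs = 52 Hz.
52 Hz > fs/2 = 30 Hz, folds to fs − 52 Hz = 8 Hz.
220 Hz mod fs = 40 Hz.
40 Hz > fs/2 = 30 Hz, folds to fs − 40 Hz = 20 Hz.
64 Hz and 124 Hz both map to 4 Hz.

64 Hz, 124 Hz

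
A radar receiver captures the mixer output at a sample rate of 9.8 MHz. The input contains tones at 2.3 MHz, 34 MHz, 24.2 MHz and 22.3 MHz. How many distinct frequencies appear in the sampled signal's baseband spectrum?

fs/2 = 4.9 MHz.
2.3 MHz ≤ fs/2 = 4.9 MHz, passes unchanged.
34 MHz mod fs = 4.6 MHz.
4.6 MHz ≤ fs/2 = 4.9 MHz, appears at 4.6 MHz.
24.2 MHz mod fs = 4.6 MHz.
4.6 MHz ≤ fs/2 = 4.9 MHz, appears at 4.6 MHz.
22.3 MHz mod fs = 2.7 MHz.
2.7 MHz ≤ fs/2 = 4.9 MHz, appears at 2.7 MHz.
Distinct values: {2.3 MHz, 2.7 MHz, 4.6 MHz} → 3.

3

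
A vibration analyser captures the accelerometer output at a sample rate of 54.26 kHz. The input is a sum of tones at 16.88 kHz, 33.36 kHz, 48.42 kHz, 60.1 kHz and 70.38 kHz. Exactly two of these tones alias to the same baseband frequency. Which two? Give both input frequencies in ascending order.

fs/2 = 27.13 kHz.
16.88 kHz ≤ fs/2 = 27.13 kHz, passes unchanged.
33.36 kHz > fs/2 = 27.13 kHz, folds to fs − 33.36 kHz = 20.9 kHz.
48.42 kHz > fs/2 = 27.13 kHz, folds to fs − 48.42 kHz = 5.84 kHz.
60.1 kHz mod fs = 5.84 kHz.
5.84 kHz ≤ fs/2 = 27.13 kHz, appears at 5.84 kHz.
70.38 kHz mod fs = 16.12 kHz.
16.12 kHz ≤ fs/2 = 27.13 kHz, appears at 16.12 kHz.
48.42 kHz and 60.1 kHz both map to 5.84 kHz.

48.42 kHz, 60.1 kHz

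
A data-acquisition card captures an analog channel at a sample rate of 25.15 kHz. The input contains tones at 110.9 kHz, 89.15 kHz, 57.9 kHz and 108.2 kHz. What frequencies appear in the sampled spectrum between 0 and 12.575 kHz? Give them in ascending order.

fs/2 = 12.575 kHz.
110.9 kHz mod fs = 10.3 kHz.
10.3 kHz ≤ fs/2 = 12.575 kHz, appears at 10.3 kHz.
89.15 kHz mod fs = 13.7 kHz.
13.7 kHz > fs/2 = 12.575 kHz, folds to fs − 13.7 kHz = 11.45 kHz.
57.9 kHz mod fs = 7.6 kHz.
7.6 kHz ≤ fs/2 = 12.575 kHz, appears at 7.6 kHz.
108.2 kHz mod fs = 7.6 kHz.
7.6 kHz ≤ fs/2 = 12.575 kHz, appears at 7.6 kHz.
Distinct values: {7.6 kHz, 10.3 kHz, 11.45 kHz}.

7.6 kHz, 10.3 kHz, 11.45 kHz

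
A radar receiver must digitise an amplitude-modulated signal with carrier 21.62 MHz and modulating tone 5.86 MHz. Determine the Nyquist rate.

AM sidebands sit at fc ± fm = 15.76 MHz and 27.48 MHz.
Highest-frequency component: 27.48 MHz.
Nyquist rate = 2 × 27.48 MHz = 54.96 MHz.

54.96 MHz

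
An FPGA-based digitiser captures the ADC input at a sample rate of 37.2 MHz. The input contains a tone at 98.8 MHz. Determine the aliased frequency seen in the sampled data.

12.8 MHz

98.8 MHz mod fs = 24.4 MHz.
24.4 MHz > fs/2 = 18.6 MHz, folds to fs − 24.4 MHz = 12.8 MHz.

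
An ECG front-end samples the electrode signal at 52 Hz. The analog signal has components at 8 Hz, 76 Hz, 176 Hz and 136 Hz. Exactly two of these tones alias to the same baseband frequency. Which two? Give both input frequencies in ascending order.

136 Hz, 176 Hz

fs/2 = 26 Hz.
8 Hz ≤ fs/2 = 26 Hz, passes unchanged.
76 Hz mod fs = 24 Hz.
24 Hz ≤ fs/2 = 26 Hz, appears at 24 Hz.
176 Hz mod fs = 20 Hz.
20 Hz ≤ fs/2 = 26 Hz, appears at 20 Hz.
136 Hz mod fs = 32 Hz.
32 Hz > fs/2 = 26 Hz, folds to fs − 32 Hz = 20 Hz.
136 Hz and 176 Hz both map to 20 Hz.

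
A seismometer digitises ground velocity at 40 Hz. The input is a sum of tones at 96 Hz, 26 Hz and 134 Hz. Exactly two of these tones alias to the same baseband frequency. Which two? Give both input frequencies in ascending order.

26 Hz, 134 Hz

fs/2 = 20 Hz.
96 Hz mod fs = 16 Hz.
16 Hz ≤ fs/2 = 20 Hz, appears at 16 Hz.
26 Hz > fs/2 = 20 Hz, folds to fs − 26 Hz = 14 Hz.
134 Hz mod fs = 14 Hz.
14 Hz ≤ fs/2 = 20 Hz, appears at 14 Hz.
26 Hz and 134 Hz both map to 14 Hz.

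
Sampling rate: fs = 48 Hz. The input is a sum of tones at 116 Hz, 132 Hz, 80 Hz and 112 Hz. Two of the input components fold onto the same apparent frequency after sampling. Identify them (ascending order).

80 Hz, 112 Hz

fs/2 = 24 Hz.
116 Hz mod fs = 20 Hz.
20 Hz ≤ fs/2 = 24 Hz, appears at 20 Hz.
132 Hz mod fs = 36 Hz.
36 Hz > fs/2 = 24 Hz, folds to fs − 36 Hz = 12 Hz.
80 Hz mod fs = 32 Hz.
32 Hz > fs/2 = 24 Hz, folds to fs − 32 Hz = 16 Hz.
112 Hz mod fs = 16 Hz.
16 Hz ≤ fs/2 = 24 Hz, appears at 16 Hz.
80 Hz and 112 Hz both map to 16 Hz.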